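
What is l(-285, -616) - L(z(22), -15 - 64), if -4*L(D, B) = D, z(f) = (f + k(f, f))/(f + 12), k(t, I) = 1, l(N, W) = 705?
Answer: 95903/136 ≈ 705.17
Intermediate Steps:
z(f) = (1 + f)/(12 + f) (z(f) = (f + 1)/(f + 12) = (1 + f)/(12 + f))
L(D, B) = -D/4
l(-285, -616) - L(z(22), -15 - 64) = 705 - (-1)*(1 + 22)/(12 + 22)/4 = 705 - (-1)*23/34/4 = 705 - (-1)*(1/34)*23/4 = 705 - (-1)*23/(4*34) = 705 - 1*(-23/136) = 705 + 23/136 = 95903/136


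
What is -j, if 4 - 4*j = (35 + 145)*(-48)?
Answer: -2161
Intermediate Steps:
j = 2161 (j = 1 - (35 + 145)*(-48)/4 = 1 - 45*(-48) = 1 - ¼*(-8640) = 1 + 2160 = 2161)
-j = -1*2161 = -2161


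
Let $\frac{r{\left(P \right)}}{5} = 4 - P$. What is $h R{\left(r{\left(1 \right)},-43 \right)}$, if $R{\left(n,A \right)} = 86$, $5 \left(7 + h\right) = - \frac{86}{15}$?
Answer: $- \frac{52546}{75} \approx -700.61$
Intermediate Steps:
$h = - \frac{611}{75}$ ($h = -7 + \frac{\left(-86\right) \frac{1}{15}}{5} = -7 + \frac{1}{5} \left(- \frac{86}{15}\right) = -7 - \frac{86}{75} = - \frac{611}{75} \approx -8.1467$)
$r{\left(P \right)} = 20 - 5 P$ ($r{\left(P \right)} = 5 \left(4 - P\right) = 20 - 5 P$)
$h R{\left(r{\left(1 \right)},-43 \right)} = \left(- \frac{611}{75}\right) 86 = - \frac{52546}{75}$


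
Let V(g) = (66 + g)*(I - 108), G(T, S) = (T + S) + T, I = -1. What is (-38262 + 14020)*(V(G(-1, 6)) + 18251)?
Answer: -257474282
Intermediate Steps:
G(T, S) = S + 2*T (G(T, S) = (S + T) + T = S + 2*T)
V(g) = -7194 - 109*g (V(g) = (66 + g)*(-1 - 108) = (66 + g)*(-109) = -7194 - 109*g)
(-38262 + 14020)*(V(G(-1, 6)) + 18251) = (-38262 + 14020)*((-7194 - 109*(6 + 2*(-1))) + 18251) = -24242*((-7194 - 109*(6 - 2)) + 18251) = -24242*((-7194 - 109*4) + 18251) = -24242*((-7194 - 436) + 18251) = -24242*(-7630 + 18251) = -24242*10621 = -257474282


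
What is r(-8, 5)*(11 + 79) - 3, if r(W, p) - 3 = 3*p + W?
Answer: 897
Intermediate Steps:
r(W, p) = 3 + W + 3*p (r(W, p) = 3 + (3*p + W) = 3 + (W + 3*p) = 3 + W + 3*p)
r(-8, 5)*(11 + 79) - 3 = (3 - 8 + 3*5)*(11 + 79) - 3 = (3 - 8 + 15)*90 - 3 = 10*90 - 3 = 900 - 3 = 897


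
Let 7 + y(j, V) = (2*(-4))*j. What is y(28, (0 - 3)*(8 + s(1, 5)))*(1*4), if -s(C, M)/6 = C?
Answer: -924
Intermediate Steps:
s(C, M) = -6*C
y(j, V) = -7 - 8*j (y(j, V) = -7 + (2*(-4))*j = -7 - 8*j)
y(28, (0 - 3)*(8 + s(1, 5)))*(1*4) = (-7 - 8*28)*(1*4) = (-7 - 224)*4 = -231*4 = -924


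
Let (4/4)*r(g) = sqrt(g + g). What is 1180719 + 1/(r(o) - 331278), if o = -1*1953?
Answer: 21596357503854722/18290852865 - I*sqrt(434)/36581705730 ≈ 1.1807e+6 - 5.6948e-10*I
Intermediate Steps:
o = -1953
r(g) = sqrt(2)*sqrt(g) (r(g) = sqrt(g + g) = sqrt(2*g) = sqrt(2)*sqrt(g))
1180719 + 1/(r(o) - 331278) = 1180719 + 1/(sqrt(2)*sqrt(-1953) - 331278) = 1180719 + 1/(sqrt(2)*(3*I*sqrt(217)) - 331278) = 1180719 + 1/(3*I*sqrt(434) - 331278) = 1180719 + 1/(-331278 + 3*I*sqrt(434))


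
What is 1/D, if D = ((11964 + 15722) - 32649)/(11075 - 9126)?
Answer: -1949/4963 ≈ -0.39271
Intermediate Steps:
D = -4963/1949 (D = (27686 - 32649)/1949 = -4963*1/1949 = -4963/1949 ≈ -2.5464)
1/D = 1/(-4963/1949) = -1949/4963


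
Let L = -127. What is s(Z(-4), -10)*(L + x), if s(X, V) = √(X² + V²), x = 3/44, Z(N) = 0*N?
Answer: -27925/22 ≈ -1269.3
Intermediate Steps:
Z(N) = 0
x = 3/44 (x = 3*(1/44) = 3/44 ≈ 0.068182)
s(X, V) = √(V² + X²)
s(Z(-4), -10)*(L + x) = √((-10)² + 0²)*(-127 + 3/44) = √(100 + 0)*(-5585/44) = √100*(-5585/44) = 10*(-5585/44) = -27925/22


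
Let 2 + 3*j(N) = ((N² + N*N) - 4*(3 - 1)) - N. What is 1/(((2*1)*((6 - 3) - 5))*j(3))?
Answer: -3/20 ≈ -0.15000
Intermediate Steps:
j(N) = -10/3 - N/3 + 2*N²/3 (j(N) = -⅔ + (((N² + N*N) - 4*(3 - 1)) - N)/3 = -⅔ + (((N² + N²) - 4*2) - N)/3 = -⅔ + ((2*N² - 8) - N)/3 = -⅔ + ((-8 + 2*N²) - N)/3 = -⅔ + (-8 - N + 2*N²)/3 = -⅔ + (-8/3 - N/3 + 2*N²/3) = -10/3 - N/3 + 2*N²/3)
1/(((2*1)*((6 - 3) - 5))*j(3)) = 1/(((2*1)*((6 - 3) - 5))*(-10/3 - ⅓*3 + (⅔)*3²)) = 1/((2*(3 - 5))*(-10/3 - 1 + (⅔)*9)) = 1/((2*(-2))*(-10/3 - 1 + 6)) = 1/(-4*5/3) = 1/(-20/3) = -3/20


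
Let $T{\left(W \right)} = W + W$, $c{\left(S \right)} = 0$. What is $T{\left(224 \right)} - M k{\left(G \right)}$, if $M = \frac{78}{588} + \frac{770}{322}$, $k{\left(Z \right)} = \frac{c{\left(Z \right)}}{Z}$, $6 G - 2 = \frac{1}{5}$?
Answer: $448$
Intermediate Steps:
$G = \frac{11}{30}$ ($G = \frac{1}{3} + \frac{1}{6 \cdot 5} = \frac{1}{3} + \frac{1}{6} \cdot \frac{1}{5} = \frac{1}{3} + \frac{1}{30} = \frac{11}{30} \approx 0.36667$)
$k{\left(Z \right)} = 0$ ($k{\left(Z \right)} = \frac{0}{Z} = 0$)
$M = \frac{5689}{2254}$ ($M = 78 \cdot \frac{1}{588} + 770 \cdot \frac{1}{322} = \frac{13}{98} + \frac{55}{23} = \frac{5689}{2254} \approx 2.524$)
$T{\left(W \right)} = 2 W$
$T{\left(224 \right)} - M k{\left(G \right)} = 2 \cdot 224 - \frac{5689}{2254} \cdot 0 = 448 - 0 = 448 + 0 = 448$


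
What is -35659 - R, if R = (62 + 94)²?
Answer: -59995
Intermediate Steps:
R = 24336 (R = 156² = 24336)
-35659 - R = -35659 - 1*24336 = -35659 - 24336 = -59995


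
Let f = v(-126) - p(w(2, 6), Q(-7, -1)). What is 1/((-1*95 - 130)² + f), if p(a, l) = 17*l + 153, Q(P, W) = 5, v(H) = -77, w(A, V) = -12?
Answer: 1/50310 ≈ 1.9877e-5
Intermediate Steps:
p(a, l) = 153 + 17*l
f = -315 (f = -77 - (153 + 17*5) = -77 - (153 + 85) = -77 - 1*238 = -77 - 238 = -315)
1/((-1*95 - 130)² + f) = 1/((-1*95 - 130)² - 315) = 1/((-95 - 130)² - 315) = 1/((-225)² - 315) = 1/(50625 - 315) = 1/50310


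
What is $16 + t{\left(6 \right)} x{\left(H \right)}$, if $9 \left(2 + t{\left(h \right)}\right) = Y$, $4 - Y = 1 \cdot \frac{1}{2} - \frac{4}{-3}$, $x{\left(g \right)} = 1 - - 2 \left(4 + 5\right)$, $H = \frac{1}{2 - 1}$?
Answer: $- \frac{941}{54} \approx -17.426$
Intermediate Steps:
$H = 1$ ($H = 1^{-1} = 1$)
$x{\left(g \right)} = 19$ ($x{\left(g \right)} = 1 - \left(-2\right) 9 = 1 - -18 = 1 + 18 = 19$)
$Y = \frac{13}{6}$ ($Y = 4 - \left(1 \cdot \frac{1}{2} - \frac{4}{-3}\right) = 4 - \left(1 \cdot \frac{1}{2} - - \frac{4}{3}\right) = 4 - \left(\frac{1}{2} + \frac{4}{3}\right) = 4 - \frac{11}{6} = \frac{13}{6} \approx 2.1667$)
$t{\left(h \right)} = - \frac{95}{54}$ ($t{\left(h \right)} = -2 + \frac{1}{9} \cdot \frac{13}{6} = -2 + \frac{13}{54} = - \frac{95}{54}$)
$16 + t{\left(6 \right)} x{\left(H \right)} = 16 - \frac{1805}{54} = - \frac{941}{54}$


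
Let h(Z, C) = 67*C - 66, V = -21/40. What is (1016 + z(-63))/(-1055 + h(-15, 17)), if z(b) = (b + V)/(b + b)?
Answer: 243961/4320 ≈ 56.472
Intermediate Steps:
V = -21/40 (V = -21*1/40 = -21/40 ≈ -0.52500)
h(Z, C) = -66 + 67*C
z(b) = (-21/40 + b)/(2*b) (z(b) = (b - 21/40)/(b + b) = (-21/40 + b)/((2*b)) = (-21/40 + b)*(1/(2*b)) = (-21/40 + b)/(2*b))
(1016 + z(-63))/(-1055 + h(-15, 17)) = (1016 + (1/80)*(-21 + 40*(-63))/(-63))/(-1055 + (-66 + 67*17)) = (1016 + (1/80)*(-1/63)*(-21 - 2520))/(-1055 + (-66 + 1139)) = (1016 + (1/80)*(-1/63)*(-2541))/(-1055 + 1073) = (1016 + 121/240)/18 = (243961/240)*(1/18) = 243961/4320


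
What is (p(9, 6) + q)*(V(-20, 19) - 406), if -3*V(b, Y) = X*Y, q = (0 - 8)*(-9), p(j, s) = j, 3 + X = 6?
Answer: -34425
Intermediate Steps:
X = 3 (X = -3 + 6 = 3)
q = 72 (q = -8*(-9) = 72)
V(b, Y) = -Y
(p(9, 6) + q)*(V(-20, 19) - 406) = (9 + 72)*(-1*19 - 406) = 81*(-19 - 406) = 81*(-425) = -34425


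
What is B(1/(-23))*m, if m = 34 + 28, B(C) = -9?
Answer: -558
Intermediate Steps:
m = 62
B(1/(-23))*m = -9*62 = -558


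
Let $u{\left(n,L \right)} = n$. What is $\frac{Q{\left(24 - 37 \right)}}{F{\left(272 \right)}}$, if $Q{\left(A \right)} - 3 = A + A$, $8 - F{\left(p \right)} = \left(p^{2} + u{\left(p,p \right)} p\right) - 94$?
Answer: $\frac{23}{147866} \approx 0.00015555$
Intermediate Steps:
$F{\left(p \right)} = 102 - 2 p^{2}$ ($F{\left(p \right)} = 8 - \left(\left(p^{2} + p p\right) - 94\right) = 8 - \left(\left(p^{2} + p^{2}\right) - 94\right) = 8 - \left(2 p^{2} - 94\right) = 8 - \left(-94 + 2 p^{2}\right) = 102 - 2 p^{2}$)
$Q{\left(A \right)} = 3 + 2 A$ ($Q{\left(A \right)} = 3 + \left(A + A\right) = 3 + 2 A$)
$\frac{Q{\left(24 - 37 \right)}}{F{\left(272 \right)}} = \frac{3 + 2 \left(24 - 37\right)}{102 - 2 \cdot 272^{2}} = \frac{3 + 2 \left(24 - 37\right)}{102 - 147968} = \frac{3 + 2 \left(-13\right)}{102 - 147968} = \frac{3 - 26}{-147866} = \left(-23\right) \left(- \frac{1}{147866}\right) = \frac{23}{147866}$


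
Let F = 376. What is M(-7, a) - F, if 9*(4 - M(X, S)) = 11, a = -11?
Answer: -3359/9 ≈ -373.22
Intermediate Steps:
M(X, S) = 25/9 (M(X, S) = 4 - 1/9*11 = 4 - 11/9 = 25/9)
M(-7, a) - F = 25/9 - 1*376 = 25/9 - 376 = -3359/9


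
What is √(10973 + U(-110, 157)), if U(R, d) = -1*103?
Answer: √10870 ≈ 104.26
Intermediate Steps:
U(R, d) = -103
√(10973 + U(-110, 157)) = √(10973 - 103) = √10870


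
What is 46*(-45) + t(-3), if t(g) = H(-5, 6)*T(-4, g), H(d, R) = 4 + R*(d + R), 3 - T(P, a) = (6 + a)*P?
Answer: -1920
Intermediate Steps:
T(P, a) = 3 - P*(6 + a) (T(P, a) = 3 - (6 + a)*P = 3 - P*(6 + a))
H(d, R) = 4 + R*(R + d)
t(g) = 270 + 40*g (t(g) = (4 + 6² + 6*(-5))*(3 - 6*(-4) - 1*(-4)*g) = (4 + 36 - 30)*(3 + 24 + 4*g) = 10*(27 + 4*g) = 270 + 40*g)
46*(-45) + t(-3) = 46*(-45) + (270 + 40*(-3)) = -2070 + (270 - 120) = -2070 + 150 = -1920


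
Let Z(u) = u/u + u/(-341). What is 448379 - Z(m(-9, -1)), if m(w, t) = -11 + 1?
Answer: 152896888/341 ≈ 4.4838e+5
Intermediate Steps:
m(w, t) = -10
Z(u) = 1 - u/341 (Z(u) = 1 + u*(-1/341) = 1 - u/341)
448379 - Z(m(-9, -1)) = 448379 - (1 - 1/341*(-10)) = 448379 - (1 + 10/341) = 448379 - 1*351/341 = 448379 - 351/341 = 152896888/341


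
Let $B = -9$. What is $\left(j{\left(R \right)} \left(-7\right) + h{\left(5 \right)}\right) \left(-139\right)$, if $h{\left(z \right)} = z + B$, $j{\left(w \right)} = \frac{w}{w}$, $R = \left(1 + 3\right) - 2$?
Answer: $1529$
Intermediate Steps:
$R = 2$ ($R = 4 - 2 = 2$)
$j{\left(w \right)} = 1$
$h{\left(z \right)} = -9 + z$ ($h{\left(z \right)} = z - 9 = -9 + z$)
$\left(j{\left(R \right)} \left(-7\right) + h{\left(5 \right)}\right) \left(-139\right) = \left(1 \left(-7\right) + \left(-9 + 5\right)\right) \left(-139\right) = \left(-7 - 4\right) \left(-139\right) = \left(-11\right) \left(-139\right) = 1529$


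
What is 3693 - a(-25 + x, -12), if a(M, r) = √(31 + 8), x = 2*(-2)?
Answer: 3693 - √39 ≈ 3686.8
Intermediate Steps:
x = -4
a(M, r) = √39
3693 - a(-25 + x, -12) = 3693 - √39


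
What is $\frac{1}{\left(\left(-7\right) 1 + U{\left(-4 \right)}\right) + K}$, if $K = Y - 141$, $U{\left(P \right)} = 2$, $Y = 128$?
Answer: $- \frac{1}{18} \approx -0.055556$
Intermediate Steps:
$K = -13$ ($K = 128 - 141 = -13$)
$\frac{1}{\left(\left(-7\right) 1 + U{\left(-4 \right)}\right) + K} = \frac{1}{\left(\left(-7\right) 1 + 2\right) - 13} = \frac{1}{\left(-7 + 2\right) - 13} = \frac{1}{-5 - 13} = \frac{1}{-18} = - \frac{1}{18}$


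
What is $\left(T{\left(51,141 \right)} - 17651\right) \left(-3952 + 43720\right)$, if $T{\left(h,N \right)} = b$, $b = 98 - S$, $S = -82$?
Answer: $-694786728$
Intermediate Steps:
$b = 180$ ($b = 98 - -82 = 98 + 82 = 180$)
$T{\left(h,N \right)} = 180$
$\left(T{\left(51,141 \right)} - 17651\right) \left(-3952 + 43720\right) = \left(180 - 17651\right) \left(-3952 + 43720\right) = \left(-17471\right) 39768 = -694786728$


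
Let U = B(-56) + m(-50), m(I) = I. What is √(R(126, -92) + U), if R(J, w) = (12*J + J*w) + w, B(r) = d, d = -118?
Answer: 2*I*√2585 ≈ 101.69*I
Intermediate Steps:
B(r) = -118
R(J, w) = w + 12*J + J*w
U = -168 (U = -118 - 50 = -168)
√(R(126, -92) + U) = √((-92 + 12*126 + 126*(-92)) - 168) = √((-92 + 1512 - 11592) - 168) = √(-10172 - 168) = √(-10340) = 2*I*√2585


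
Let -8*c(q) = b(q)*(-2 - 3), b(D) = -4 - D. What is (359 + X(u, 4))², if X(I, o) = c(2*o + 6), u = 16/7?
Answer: 1934881/16 ≈ 1.2093e+5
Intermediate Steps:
u = 16/7 (u = 16*(⅐) = 16/7 ≈ 2.2857)
c(q) = -5/2 - 5*q/8 (c(q) = -(-4 - q)*(-2 - 3)/8 = -(-4 - q)*(-5)/8 = -(20 + 5*q)/8 = -5/2 - 5*q/8)
X(I, o) = -25/4 - 5*o/4 (X(I, o) = -5/2 - 5*(2*o + 6)/8 = -5/2 - 5*(6 + 2*o)/8 = -5/2 + (-15/4 - 5*o/4) = -25/4 - 5*o/4)
(359 + X(u, 4))² = (359 + (-25/4 - 5/4*4))² = (359 + (-25/4 - 5))² = (359 - 45/4)² = (1391/4)² = 1934881/16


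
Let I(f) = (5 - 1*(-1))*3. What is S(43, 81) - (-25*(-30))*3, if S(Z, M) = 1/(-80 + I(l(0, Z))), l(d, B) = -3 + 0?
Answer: -139501/62 ≈ -2250.0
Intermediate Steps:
l(d, B) = -3
I(f) = 18 (I(f) = (5 + 1)*3 = 6*3 = 18)
S(Z, M) = -1/62 (S(Z, M) = 1/(-80 + 18) = 1/(-62) = -1/62)
S(43, 81) - (-25*(-30))*3 = -1/62 - (-25*(-30))*3 = -1/62 - 750*3 = -1/62 - 1*2250 = -1/62 - 2250 = -139501/62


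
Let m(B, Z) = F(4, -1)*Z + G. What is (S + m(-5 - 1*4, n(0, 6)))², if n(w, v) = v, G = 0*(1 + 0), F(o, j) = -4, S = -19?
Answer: 1849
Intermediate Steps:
G = 0 (G = 0*1 = 0)
m(B, Z) = -4*Z (m(B, Z) = -4*Z + 0 = -4*Z)
(S + m(-5 - 1*4, n(0, 6)))² = (-19 - 4*6)² = (-19 - 24)² = (-43)² = 1849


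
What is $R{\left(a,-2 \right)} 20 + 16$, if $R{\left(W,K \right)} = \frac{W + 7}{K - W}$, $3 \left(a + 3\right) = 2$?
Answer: $296$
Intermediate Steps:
$a = - \frac{7}{3}$ ($a = -3 + \frac{1}{3} \cdot 2 = -3 + \frac{2}{3} = - \frac{7}{3} \approx -2.3333$)
$R{\left(W,K \right)} = \frac{7 + W}{K - W}$
$R{\left(a,-2 \right)} 20 + 16 = \frac{7 - \frac{7}{3}}{-2 - - \frac{7}{3}} \cdot 20 + 16 = \frac{1}{-2 + \frac{7}{3}} \cdot \frac{14}{3} \cdot 20 + 16 = \frac{1}{\frac{1}{3}} \cdot \frac{14}{3} \cdot 20 + 16 = 3 \cdot \frac{14}{3} \cdot 20 + 16 = 14 \cdot 20 + 16 = 280 + 16 = 296$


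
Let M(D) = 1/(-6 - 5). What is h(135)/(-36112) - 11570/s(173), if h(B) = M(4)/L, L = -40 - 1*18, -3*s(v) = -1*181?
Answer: -799699517941/4170141536 ≈ -191.77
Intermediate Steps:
s(v) = 181/3 (s(v) = -(-1)*181/3 = -1/3*(-181) = 181/3)
L = -58 (L = -40 - 18 = -58)
M(D) = -1/11 (M(D) = 1/(-11) = -1/11)
h(B) = 1/638 (h(B) = -1/11/(-58) = -1/11*(-1/58) = 1/638)
h(135)/(-36112) - 11570/s(173) = (1/638)/(-36112) - 11570/181/3 = (1/638)*(-1/36112) - 11570*3/181 = -1/23039456 - 34710/181 = -799699517941/4170141536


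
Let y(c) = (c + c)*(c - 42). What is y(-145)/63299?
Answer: 54230/63299 ≈ 0.85673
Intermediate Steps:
y(c) = 2*c*(-42 + c) (y(c) = (2*c)*(-42 + c) = 2*c*(-42 + c))
y(-145)/63299 = (2*(-145)*(-42 - 145))/63299 = (2*(-145)*(-187))*(1/63299) = 54230*(1/63299) = 54230/63299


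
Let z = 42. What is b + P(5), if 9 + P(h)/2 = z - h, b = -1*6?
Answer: 50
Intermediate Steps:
b = -6
P(h) = 66 - 2*h (P(h) = -18 + 2*(42 - h) = -18 + (84 - 2*h) = 66 - 2*h)
b + P(5) = -6 + (66 - 2*5) = -6 + (66 - 10) = -6 + 56 = 50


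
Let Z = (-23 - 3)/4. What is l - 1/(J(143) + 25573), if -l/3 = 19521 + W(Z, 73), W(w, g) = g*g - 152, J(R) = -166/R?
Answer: -270944938805/3656773 ≈ -74094.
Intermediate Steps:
Z = -13/2 (Z = -26*¼ = -13/2 ≈ -6.5000)
W(w, g) = -152 + g² (W(w, g) = g² - 152 = -152 + g²)
l = -74094 (l = -3*(19521 + (-152 + 73²)) = -3*(19521 + (-152 + 5329)) = -3*(19521 + 5177) = -3*24698 = -74094)
l - 1/(J(143) + 25573) = -74094 - 1/(-166/143 + 25573) = -74094 - 1/3656773/143 = -74094 - 1*143/3656773 = -74094 - 143/3656773 = -270944938805/3656773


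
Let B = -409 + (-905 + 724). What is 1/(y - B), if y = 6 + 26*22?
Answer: 1/1168 ≈ 0.00085616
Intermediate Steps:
B = -590 (B = -409 - 181 = -590)
y = 578 (y = 6 + 572 = 578)
1/(y - B) = 1/(578 - 1*(-590)) = 1/(578 + 590) = 1/1168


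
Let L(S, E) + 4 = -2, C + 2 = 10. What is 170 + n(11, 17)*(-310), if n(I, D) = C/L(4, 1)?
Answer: 1750/3 ≈ 583.33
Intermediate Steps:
C = 8 (C = -2 + 10 = 8)
L(S, E) = -6 (L(S, E) = -4 - 2 = -6)
n(I, D) = -4/3 (n(I, D) = 8/(-6) = 8*(-1/6) = -4/3)
170 + n(11, 17)*(-310) = 170 - 4/3*(-310) = 170 + 1240/3 = 1750/3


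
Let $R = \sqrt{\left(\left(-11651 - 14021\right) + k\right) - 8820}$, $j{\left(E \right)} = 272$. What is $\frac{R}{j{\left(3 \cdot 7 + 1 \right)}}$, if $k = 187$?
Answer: $\frac{i \sqrt{34305}}{272} \approx 0.68094 i$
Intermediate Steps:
$R = i \sqrt{34305}$ ($R = \sqrt{\left(\left(-11651 - 14021\right) + 187\right) - 8820} = \sqrt{\left(-25672 + 187\right) - 8820} = \sqrt{-25485 - 8820} = \sqrt{-34305} = i \sqrt{34305} \approx 185.22 i$)
$\frac{R}{j{\left(3 \cdot 7 + 1 \right)}} = \frac{i \sqrt{34305}}{272}$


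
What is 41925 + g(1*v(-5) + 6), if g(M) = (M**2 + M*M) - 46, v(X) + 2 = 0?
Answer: 41911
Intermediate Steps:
v(X) = -2 (v(X) = -2 + 0 = -2)
g(M) = -46 + 2*M**2 (g(M) = (M**2 + M**2) - 46 = 2*M**2 - 46 = -46 + 2*M**2)
41925 + g(1*v(-5) + 6) = 41925 + (-46 + 2*(1*(-2) + 6)**2) = 41925 + (-46 + 2*(-2 + 6)**2) = 41925 + (-46 + 2*4**2) = 41925 + (-46 + 2*16) = 41925 + (-46 + 32) = 41925 - 14 = 41911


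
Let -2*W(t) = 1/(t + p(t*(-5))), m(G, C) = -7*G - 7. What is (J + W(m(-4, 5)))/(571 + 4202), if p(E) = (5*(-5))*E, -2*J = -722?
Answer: 1910411/25258716 ≈ 0.075634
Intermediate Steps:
J = 361 (J = -½*(-722) = 361)
m(G, C) = -7 - 7*G
p(E) = -25*E
W(t) = -1/(252*t) (W(t) = -1/(2*(t - 25*t*(-5))) = -1/(2*(t - (-125)*t)) = -1/(2*(t + 125*t)) = -1/(126*t)/2 = -1/(252*t))
(J + W(m(-4, 5)))/(571 + 4202) = (361 - 1/(252*(-7 - 7*(-4))))/(571 + 4202) = (361 - 1/(252*(-7 + 28)))/4773 = (361 - 1/252/21)*(1/4773) = (361 - 1/252*1/21)*(1/4773) = (361 - 1/5292)*(1/4773) = (1910411/5292)*(1/4773) = 1910411/25258716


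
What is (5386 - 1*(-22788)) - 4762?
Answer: 23412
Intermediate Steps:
(5386 - 1*(-22788)) - 4762 = (5386 + 22788) - 4762 = 28174 - 4762 = 23412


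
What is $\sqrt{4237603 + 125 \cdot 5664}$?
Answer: $\sqrt{4945603} \approx 2223.9$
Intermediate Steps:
$\sqrt{4237603 + 125 \cdot 5664} = \sqrt{4237603 + 708000} = \sqrt{4945603}$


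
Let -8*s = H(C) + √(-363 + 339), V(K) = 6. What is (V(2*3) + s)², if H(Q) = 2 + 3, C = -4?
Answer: 1825/64 - 43*I*√6/16 ≈ 28.516 - 6.583*I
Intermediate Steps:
H(Q) = 5
s = -5/8 - I*√6/4 (s = -(5 + √(-363 + 339))/8 = -(5 + √(-24))/8 = -(5 + 2*I*√6)/8 = -5/8 - I*√6/4 ≈ -0.625 - 0.61237*I)
(V(2*3) + s)² = (6 + (-5/8 - I*√6/4))² = (43/8 - I*√6/4)²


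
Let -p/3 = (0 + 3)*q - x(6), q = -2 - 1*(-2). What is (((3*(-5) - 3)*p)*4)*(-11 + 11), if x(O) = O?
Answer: 0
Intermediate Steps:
q = 0 (q = -2 + 2 = 0)
p = 18 (p = -3*((0 + 3)*0 - 1*6) = -3*(3*0 - 6) = -3*(0 - 6) = -3*(-6) = 18)
(((3*(-5) - 3)*p)*4)*(-11 + 11) = (((3*(-5) - 3)*18)*4)*(-11 + 11) = (((-15 - 3)*18)*4)*0 = (-18*18*4)*0 = -324*4*0 = -1296*0 = 0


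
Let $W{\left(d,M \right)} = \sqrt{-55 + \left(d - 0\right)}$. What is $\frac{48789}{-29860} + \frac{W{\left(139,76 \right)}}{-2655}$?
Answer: $- \frac{48789}{29860} - \frac{2 \sqrt{21}}{2655} \approx -1.6374$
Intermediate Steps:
$W{\left(d,M \right)} = \sqrt{-55 + d}$ ($W{\left(d,M \right)} = \sqrt{-55 + \left(d + 0\right)} = \sqrt{-55 + d}$)
$\frac{48789}{-29860} + \frac{W{\left(139,76 \right)}}{-2655} = \frac{48789}{-29860} + \frac{\sqrt{-55 + 139}}{-2655} = 48789 \left(- \frac{1}{29860}\right) + \sqrt{84} \left(- \frac{1}{2655}\right) = - \frac{48789}{29860} + 2 \sqrt{21} \left(- \frac{1}{2655}\right) = - \frac{48789}{29860} - \frac{2 \sqrt{21}}{2655}$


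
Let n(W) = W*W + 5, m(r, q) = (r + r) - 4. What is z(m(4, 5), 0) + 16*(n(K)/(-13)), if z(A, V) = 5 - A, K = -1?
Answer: -83/13 ≈ -6.3846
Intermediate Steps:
m(r, q) = -4 + 2*r (m(r, q) = 2*r - 4 = -4 + 2*r)
n(W) = 5 + W**2 (n(W) = W**2 + 5 = 5 + W**2)
z(m(4, 5), 0) + 16*(n(K)/(-13)) = (5 - (-4 + 2*4)) + 16*((5 + (-1)**2)/(-13)) = (5 - (-4 + 8)) + 16*((5 + 1)*(-1/13)) = (5 - 1*4) + 16*(6*(-1/13)) = (5 - 4) + 16*(-6/13) = 1 - 96/13 = -83/13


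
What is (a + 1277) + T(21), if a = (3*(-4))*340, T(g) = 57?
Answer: -2746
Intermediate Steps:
a = -4080 (a = -12*340 = -4080)
(a + 1277) + T(21) = (-4080 + 1277) + 57 = -2803 + 57 = -2746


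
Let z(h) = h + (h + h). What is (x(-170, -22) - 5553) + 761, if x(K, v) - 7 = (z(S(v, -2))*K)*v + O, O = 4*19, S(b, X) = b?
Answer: -251549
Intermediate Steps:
O = 76
z(h) = 3*h (z(h) = h + 2*h = 3*h)
x(K, v) = 83 + 3*K*v² (x(K, v) = 7 + (((3*v)*K)*v + 76) = 7 + ((3*K*v)*v + 76) = 7 + (3*K*v² + 76) = 7 + (76 + 3*K*v²) = 83 + 3*K*v²)
(x(-170, -22) - 5553) + 761 = ((83 + 3*(-170)*(-22)²) - 5553) + 761 = ((83 + 3*(-170)*484) - 5553) + 761 = ((83 - 246840) - 5553) + 761 = (-246757 - 5553) + 761 = -252310 + 761 = -251549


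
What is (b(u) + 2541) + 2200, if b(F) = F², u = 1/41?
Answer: 7969622/1681 ≈ 4741.0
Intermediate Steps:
u = 1/41 ≈ 0.024390
(b(u) + 2541) + 2200 = ((1/41)² + 2541) + 2200 = (1/1681 + 2541) + 2200 = 4271422/1681 + 2200 = 7969622/1681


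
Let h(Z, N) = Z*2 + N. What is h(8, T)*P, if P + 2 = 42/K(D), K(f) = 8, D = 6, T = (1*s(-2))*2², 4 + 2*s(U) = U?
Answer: 13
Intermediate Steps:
s(U) = -2 + U/2
T = -12 (T = (1*(-2 + (½)*(-2)))*2² = (1*(-2 - 1))*4 = (1*(-3))*4 = -3*4 = -12)
h(Z, N) = N + 2*Z (h(Z, N) = 2*Z + N = N + 2*Z)
P = 13/4 (P = -2 + 42/8 = -2 + 42*(⅛) = -2 + 21/4 = 13/4 ≈ 3.2500)
h(8, T)*P = (-12 + 2*8)*(13/4) = (-12 + 16)*(13/4) = 4*(13/4) = 13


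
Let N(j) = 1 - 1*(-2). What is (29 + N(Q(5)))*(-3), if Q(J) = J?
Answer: -96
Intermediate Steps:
N(j) = 3 (N(j) = 1 + 2 = 3)
(29 + N(Q(5)))*(-3) = (29 + 3)*(-3) = 32*(-3) = -96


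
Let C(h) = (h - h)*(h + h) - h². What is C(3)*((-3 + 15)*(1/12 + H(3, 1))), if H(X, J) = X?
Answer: -333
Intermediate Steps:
C(h) = -h² (C(h) = 0*(2*h) - h² = 0 - h² = -h²)
C(3)*((-3 + 15)*(1/12 + H(3, 1))) = (-1*3²)*((-3 + 15)*(1/12 + 3)) = (-1*9)*(12*(1/12 + 3)) = -108*37/12 = -9*37 = -333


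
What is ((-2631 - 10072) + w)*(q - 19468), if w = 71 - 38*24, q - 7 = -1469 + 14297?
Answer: 89837352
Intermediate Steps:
q = 12835 (q = 7 + (-1469 + 14297) = 7 + 12828 = 12835)
w = -841 (w = 71 - 912 = -841)
((-2631 - 10072) + w)*(q - 19468) = ((-2631 - 10072) - 841)*(12835 - 19468) = (-12703 - 841)*(-6633) = -13544*(-6633) = 89837352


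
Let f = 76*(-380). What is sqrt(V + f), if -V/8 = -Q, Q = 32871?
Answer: 2*sqrt(58522) ≈ 483.83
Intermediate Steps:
f = -28880
V = 262968 (V = -(-8)*32871 = -8*(-32871) = 262968)
sqrt(V + f) = sqrt(262968 - 28880) = sqrt(234088) = 2*sqrt(58522)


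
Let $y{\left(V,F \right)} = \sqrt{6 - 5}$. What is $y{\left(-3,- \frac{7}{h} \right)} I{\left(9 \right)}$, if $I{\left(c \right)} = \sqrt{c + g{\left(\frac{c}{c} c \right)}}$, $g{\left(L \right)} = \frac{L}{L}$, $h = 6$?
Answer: $\sqrt{10} \approx 3.1623$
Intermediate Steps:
$g{\left(L \right)} = 1$
$y{\left(V,F \right)} = 1$ ($y{\left(V,F \right)} = \sqrt{1} = 1$)
$I{\left(c \right)} = \sqrt{1 + c}$ ($I{\left(c \right)} = \sqrt{c + 1} = \sqrt{1 + c}$)
$y{\left(-3,- \frac{7}{h} \right)} I{\left(9 \right)} = 1 \sqrt{1 + 9} = 1 \sqrt{10} = \sqrt{10}$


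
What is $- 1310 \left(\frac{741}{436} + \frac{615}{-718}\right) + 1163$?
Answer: $\frac{4592111}{78262} \approx 58.676$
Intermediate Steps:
$- 1310 \left(\frac{741}{436} + \frac{615}{-718}\right) + 1163 = - 1310 \left(741 \cdot \frac{1}{436} + 615 \left(- \frac{1}{718}\right)\right) + 1163 = - 1310 \left(\frac{741}{436} - \frac{615}{718}\right) + 1163 = \left(-1310\right) \frac{131949}{156524} + 1163 = - \frac{86426595}{78262} + 1163 = \frac{4592111}{78262}$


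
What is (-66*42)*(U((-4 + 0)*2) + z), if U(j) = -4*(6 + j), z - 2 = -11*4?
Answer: 94248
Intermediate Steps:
z = -42 (z = 2 - 11*4 = 2 - 44 = -42)
U(j) = -24 - 4*j
(-66*42)*(U((-4 + 0)*2) + z) = (-66*42)*((-24 - 4*(-4 + 0)*2) - 42) = -2772*((-24 - (-16)*2) - 42) = -2772*((-24 - 4*(-8)) - 42) = -2772*((-24 + 32) - 42) = -2772*(8 - 42) = -2772*(-34) = 94248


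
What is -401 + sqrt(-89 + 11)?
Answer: -401 + I*sqrt(78) ≈ -401.0 + 8.8318*I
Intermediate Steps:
-401 + sqrt(-89 + 11) = -401 + sqrt(-78) = -401 + I*sqrt(78)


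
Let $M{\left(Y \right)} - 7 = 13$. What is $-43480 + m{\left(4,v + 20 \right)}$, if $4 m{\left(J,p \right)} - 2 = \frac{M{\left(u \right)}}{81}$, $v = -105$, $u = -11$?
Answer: $- \frac{7043669}{162} \approx -43479.0$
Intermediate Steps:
$M{\left(Y \right)} = 20$ ($M{\left(Y \right)} = 7 + 13 = 20$)
$m{\left(J,p \right)} = \frac{91}{162}$ ($m{\left(J,p \right)} = \frac{1}{2} + \frac{20 \cdot \frac{1}{81}}{4} = \frac{1}{2} + \frac{1}{4} \cdot \frac{20}{81} = \frac{1}{2} + \frac{5}{81} = \frac{91}{162}$)
$-43480 + m{\left(4,v + 20 \right)} = -43480 + \frac{91}{162} = - \frac{7043669}{162}$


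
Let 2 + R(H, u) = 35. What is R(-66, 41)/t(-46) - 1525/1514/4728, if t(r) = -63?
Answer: -26257379/50107344 ≈ -0.52402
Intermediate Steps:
R(H, u) = 33 (R(H, u) = -2 + 35 = 33)
R(-66, 41)/t(-46) - 1525/1514/4728 = 33/(-63) - 1525/1514/4728 = 33*(-1/63) - 1525*1/1514*(1/4728) = -11/21 - 1525/1514*1/4728 = -11/21 - 1525/7158192 = -26257379/50107344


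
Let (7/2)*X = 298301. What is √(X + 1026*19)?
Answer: 2*√1282855/7 ≈ 323.61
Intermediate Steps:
X = 596602/7 (X = (2/7)*298301 = 596602/7 ≈ 85229.)
√(X + 1026*19) = √(596602/7 + 1026*19) = √(596602/7 + 19494) = √(733060/7) = 2*√1282855/7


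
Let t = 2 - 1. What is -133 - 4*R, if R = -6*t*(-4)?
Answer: -229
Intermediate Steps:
t = 1
R = 24 (R = -6*1*(-4) = -6*(-4) = 24)
-133 - 4*R = -133 - 4*24 = -133 - 96 = -229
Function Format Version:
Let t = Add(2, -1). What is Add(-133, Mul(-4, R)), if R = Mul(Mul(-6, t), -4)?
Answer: -229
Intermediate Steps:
t = 1
R = 24 (R = Mul(Mul(-6, 1), -4) = Mul(-6, -4) = 24)
Add(-133, Mul(-4, R)) = Add(-133, Mul(-4, 24)) = Add(-133, -96) = -229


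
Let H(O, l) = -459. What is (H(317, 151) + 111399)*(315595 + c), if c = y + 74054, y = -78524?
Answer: 34516207500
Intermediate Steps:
c = -4470 (c = -78524 + 74054 = -4470)
(H(317, 151) + 111399)*(315595 + c) = (-459 + 111399)*(315595 - 4470) = 110940*311125 = 34516207500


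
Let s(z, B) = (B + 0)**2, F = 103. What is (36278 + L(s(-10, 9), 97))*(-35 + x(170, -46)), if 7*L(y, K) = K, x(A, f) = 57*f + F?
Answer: -648825822/7 ≈ -9.2689e+7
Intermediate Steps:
s(z, B) = B**2
x(A, f) = 103 + 57*f (x(A, f) = 57*f + 103 = 103 + 57*f)
L(y, K) = K/7
(36278 + L(s(-10, 9), 97))*(-35 + x(170, -46)) = (36278 + (1/7)*97)*(-35 + (103 + 57*(-46))) = (36278 + 97/7)*(-35 + (103 - 2622)) = 254043*(-35 - 2519)/7 = (254043/7)*(-2554) = -648825822/7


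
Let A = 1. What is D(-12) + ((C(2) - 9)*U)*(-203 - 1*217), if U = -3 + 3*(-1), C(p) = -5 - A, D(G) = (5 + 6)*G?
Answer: -37932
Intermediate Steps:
D(G) = 11*G
C(p) = -6 (C(p) = -5 - 1*1 = -5 - 1 = -6)
U = -6 (U = -3 - 3 = -6)
D(-12) + ((C(2) - 9)*U)*(-203 - 1*217) = 11*(-12) + ((-6 - 9)*(-6))*(-203 - 1*217) = -132 + (-15*(-6))*(-203 - 217) = -132 + 90*(-420) = -132 - 37800 = -37932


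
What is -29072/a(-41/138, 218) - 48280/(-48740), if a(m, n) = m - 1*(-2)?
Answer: -9776520742/572695 ≈ -17071.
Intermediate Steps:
a(m, n) = 2 + m (a(m, n) = m + 2 = 2 + m)
-29072/a(-41/138, 218) - 48280/(-48740) = -29072/(2 - 41/138) - 48280/(-48740) = -29072/(2 - 41*1/138) - 48280*(-1/48740) = -29072/(2 - 41/138) + 2414/2437 = -29072/235/138 + 2414/2437 = -29072*138/235 + 2414/2437 = -4011936/235 + 2414/2437 = -9776520742/572695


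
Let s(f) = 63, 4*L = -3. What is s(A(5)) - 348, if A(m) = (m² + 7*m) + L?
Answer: -285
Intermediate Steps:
L = -¾ (L = (¼)*(-3) = -¾ ≈ -0.75000)
A(m) = -¾ + m² + 7*m (A(m) = (m² + 7*m) - ¾ = -¾ + m² + 7*m)
s(A(5)) - 348 = 63 - 348 = -285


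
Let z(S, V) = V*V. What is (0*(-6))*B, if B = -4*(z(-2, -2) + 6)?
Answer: 0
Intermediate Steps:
z(S, V) = V²
B = -40 (B = -4*((-2)² + 6) = -4*(4 + 6) = -4*10 = -40)
(0*(-6))*B = (0*(-6))*(-40) = 0*(-40) = 0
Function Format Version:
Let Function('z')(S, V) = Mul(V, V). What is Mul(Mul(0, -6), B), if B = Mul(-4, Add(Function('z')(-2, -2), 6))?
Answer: 0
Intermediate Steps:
Function('z')(S, V) = Pow(V, 2)
B = -40 (B = Mul(-4, Add(Pow(-2, 2), 6)) = Mul(-4, Add(4, 6)) = Mul(-4, 10) = -40)
Mul(Mul(0, -6), B) = Mul(Mul(0, -6), -40) = Mul(0, -40) = 0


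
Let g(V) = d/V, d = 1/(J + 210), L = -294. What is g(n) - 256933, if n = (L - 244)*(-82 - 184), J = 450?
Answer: -24267650724239/94451280 ≈ -2.5693e+5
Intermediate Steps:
d = 1/660 (d = 1/(450 + 210) = 1/660 ≈ 0.0015152)
n = 143108 (n = (-294 - 244)*(-82 - 184) = -538*(-266) = 143108)
g(V) = 1/(660*V)
g(n) - 256933 = (1/660)/143108 - 256933 = (1/660)*(1/143108) - 256933 = 1/94451280 - 256933 = -24267650724239/94451280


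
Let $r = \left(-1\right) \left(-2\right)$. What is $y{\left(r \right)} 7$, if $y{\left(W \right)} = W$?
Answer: $14$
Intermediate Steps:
$r = 2$
$y{\left(r \right)} 7 = 2 \cdot 7 = 14$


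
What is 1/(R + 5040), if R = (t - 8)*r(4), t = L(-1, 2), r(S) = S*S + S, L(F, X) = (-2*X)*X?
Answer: 1/4720 ≈ 0.00021186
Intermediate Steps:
L(F, X) = -2*X²
r(S) = S + S² (r(S) = S² + S = S + S²)
t = -8 (t = -2*2² = -2*4 = -8)
R = -320 (R = (-8 - 8)*(4*(1 + 4)) = -64*5 = -16*20 = -320)
1/(R + 5040) = 1/(-320 + 5040) = 1/4720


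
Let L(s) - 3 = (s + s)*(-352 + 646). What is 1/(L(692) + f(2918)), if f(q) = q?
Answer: 1/409817 ≈ 2.4401e-6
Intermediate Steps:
L(s) = 3 + 588*s (L(s) = 3 + (s + s)*(-352 + 646) = 3 + (2*s)*294 = 3 + 588*s)
1/(L(692) + f(2918)) = 1/((3 + 588*692) + 2918) = 1/((3 + 406896) + 2918) = 1/(406899 + 2918) = 1/409817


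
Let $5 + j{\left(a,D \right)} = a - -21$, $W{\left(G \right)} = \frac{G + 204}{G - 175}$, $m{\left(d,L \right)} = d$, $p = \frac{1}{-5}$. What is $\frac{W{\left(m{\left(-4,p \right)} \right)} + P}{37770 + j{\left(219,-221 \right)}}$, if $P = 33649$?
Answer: $\frac{6022971}{6802895} \approx 0.88535$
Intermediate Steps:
$p = - \frac{1}{5} \approx -0.2$
$W{\left(G \right)} = \frac{204 + G}{-175 + G}$
$j{\left(a,D \right)} = 16 + a$ ($j{\left(a,D \right)} = -5 + \left(a - -21\right) = -5 + \left(a + 21\right) = -5 + \left(21 + a\right) = 16 + a$)
$\frac{W{\left(m{\left(-4,p \right)} \right)} + P}{37770 + j{\left(219,-221 \right)}} = \frac{\frac{204 - 4}{-175 - 4} + 33649}{37770 + \left(16 + 219\right)} = \frac{\frac{1}{-179} \cdot 200 + 33649}{37770 + 235} = \frac{\left(- \frac{1}{179}\right) 200 + 33649}{38005} = \left(- \frac{200}{179} + 33649\right) \frac{1}{38005} = \frac{6022971}{179} \cdot \frac{1}{38005} = \frac{6022971}{6802895}$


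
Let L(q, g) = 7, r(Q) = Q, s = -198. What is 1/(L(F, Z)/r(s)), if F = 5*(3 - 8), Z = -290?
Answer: -198/7 ≈ -28.286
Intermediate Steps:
F = -25 (F = 5*(-5) = -25)
1/(L(F, Z)/r(s)) = 1/(7/(-198)) = 1/(7*(-1/198)) = 1/(-7/198) = -198/7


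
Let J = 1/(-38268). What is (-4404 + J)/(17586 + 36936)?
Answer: -12964021/160495992 ≈ -0.080775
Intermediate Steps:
J = -1/38268 ≈ -2.6131e-5
(-4404 + J)/(17586 + 36936) = (-4404 - 1/38268)/(17586 + 36936) = -168532273/38268/54522 = -168532273/38268*1/54522 = -12964021/160495992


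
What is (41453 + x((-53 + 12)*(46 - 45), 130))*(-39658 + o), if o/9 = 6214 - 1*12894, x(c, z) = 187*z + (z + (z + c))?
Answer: -6583551996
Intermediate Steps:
x(c, z) = c + 189*z (x(c, z) = 187*z + (z + (c + z)) = 187*z + (c + 2*z) = c + 189*z)
o = -60120 (o = 9*(6214 - 1*12894) = 9*(6214 - 12894) = 9*(-6680) = -60120)
(41453 + x((-53 + 12)*(46 - 45), 130))*(-39658 + o) = (41453 + ((-53 + 12)*(46 - 45) + 189*130))*(-39658 - 60120) = (41453 + (-41*1 + 24570))*(-99778) = (41453 + (-41 + 24570))*(-99778) = (41453 + 24529)*(-99778) = 65982*(-99778) = -6583551996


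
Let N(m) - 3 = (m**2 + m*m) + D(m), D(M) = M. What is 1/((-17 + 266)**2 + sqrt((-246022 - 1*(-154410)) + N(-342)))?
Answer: 62001/3843982024 - sqrt(141977)/3843982024 ≈ 1.6031e-5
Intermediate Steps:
N(m) = 3 + m + 2*m**2 (N(m) = 3 + ((m**2 + m*m) + m) = 3 + ((m**2 + m**2) + m) = 3 + (2*m**2 + m) = 3 + (m + 2*m**2) = 3 + m + 2*m**2)
1/((-17 + 266)**2 + sqrt((-246022 - 1*(-154410)) + N(-342))) = 1/((-17 + 266)**2 + sqrt((-246022 - 1*(-154410)) + (3 - 342 + 2*(-342)**2))) = 1/(249**2 + sqrt((-246022 + 154410) + (3 - 342 + 2*116964))) = 1/(62001 + sqrt(-91612 + (3 - 342 + 233928))) = 1/(62001 + sqrt(-91612 + 233589)) = 1/(62001 + sqrt(141977))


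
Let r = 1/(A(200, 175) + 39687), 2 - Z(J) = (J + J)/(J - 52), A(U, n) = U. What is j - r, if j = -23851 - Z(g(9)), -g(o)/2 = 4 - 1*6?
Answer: -5708587559/239322 ≈ -23853.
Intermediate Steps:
g(o) = 4 (g(o) = -2*(4 - 1*6) = -2*(4 - 6) = -2*(-2) = 4)
Z(J) = 2 - 2*J/(-52 + J) (Z(J) = 2 - (J + J)/(J - 52) = 2 - 2*J/(-52 + J))
r = 1/39887 (r = 1/(200 + 39687) = 1/39887 ≈ 2.5071e-5)
j = -143119/6 (j = -23851 - (-104)/(-52 + 4) = -23851 - (-104)/(-48) = -23851 - (-104)*(-1)/48 = -23851 - 1*13/6 = -23851 - 13/6 = -143119/6 ≈ -23853.)
j - r = -143119/6 - 1*1/39887 = -143119/6 - 1/39887 = -5708587559/239322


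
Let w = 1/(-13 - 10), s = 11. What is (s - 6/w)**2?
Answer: 22201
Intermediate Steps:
w = -1/23 (w = 1/(-23) = -1/23 ≈ -0.043478)
(s - 6/w)**2 = (11 - 6/(-1/23))**2 = (11 - 6*(-23))**2 = (11 + 138)**2 = 149**2 = 22201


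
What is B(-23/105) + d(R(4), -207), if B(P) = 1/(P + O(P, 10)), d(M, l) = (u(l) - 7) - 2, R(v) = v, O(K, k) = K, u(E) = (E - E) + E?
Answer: -10041/46 ≈ -218.28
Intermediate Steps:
u(E) = E (u(E) = 0 + E = E)
d(M, l) = -9 + l (d(M, l) = (l - 7) - 2 = (-7 + l) - 2 = -9 + l)
B(P) = 1/(2*P) (B(P) = 1/(P + P) = 1/(2*P))
B(-23/105) + d(R(4), -207) = 1/(2*((-23/105))) + (-9 - 207) = 1/(2*((-23*1/105))) - 216 = 1/(2*(-23/105)) - 216 = (½)*(-105/23) - 216 = -105/46 - 216 = -10041/46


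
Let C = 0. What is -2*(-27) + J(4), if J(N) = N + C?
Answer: 58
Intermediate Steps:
J(N) = N (J(N) = N + 0 = N)
-2*(-27) + J(4) = -2*(-27) + 4 = 54 + 4 = 58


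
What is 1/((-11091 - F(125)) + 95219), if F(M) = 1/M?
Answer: 125/10515999 ≈ 1.1887e-5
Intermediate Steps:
1/((-11091 - F(125)) + 95219) = 1/((-11091 - 1/125) + 95219) = 1/(-1386376/125 + 95219) = 1/(10515999/125) = 125/10515999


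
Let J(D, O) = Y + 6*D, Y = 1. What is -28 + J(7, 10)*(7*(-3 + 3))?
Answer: -28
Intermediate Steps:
J(D, O) = 1 + 6*D
-28 + J(7, 10)*(7*(-3 + 3)) = -28 + (1 + 6*7)*(7*(-3 + 3)) = -28 + (1 + 42)*(7*0) = -28 + 43*0 = -28 + 0 = -28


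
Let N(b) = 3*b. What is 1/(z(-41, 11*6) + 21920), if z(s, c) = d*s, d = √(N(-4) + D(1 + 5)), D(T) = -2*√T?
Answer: 1/(21920 - 41*I*√(12 + 2*√6)) ≈ 4.5618e-5 + 3.508e-7*I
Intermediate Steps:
d = √(-12 - 2*√6) (d = √(3*(-4) - 2*√(1 + 5)) = √(-12 - 2*√6) ≈ 4.1108*I)
z(s, c) = s*√(-12 - 2*√6) (z(s, c) = √(-12 - 2*√6)*s = s*√(-12 - 2*√6))
1/(z(-41, 11*6) + 21920) = 1/(-41*√(-12 - 2*√6) + 21920) = 1/(21920 - 41*√(-12 - 2*√6))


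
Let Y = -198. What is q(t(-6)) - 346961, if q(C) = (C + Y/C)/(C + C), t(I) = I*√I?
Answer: -8327041/24 ≈ -3.4696e+5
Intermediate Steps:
t(I) = I^(3/2)
q(C) = (C - 198/C)/(2*C) (q(C) = (C - 198/C)/(C + C) = (C - 198/C)/((2*C)) = (C - 198/C)*(1/(2*C)) = (C - 198/C)/(2*C))
q(t(-6)) - 346961 = (½ - 99/((-6)^(3/2))²) - 346961 = (½ - 99/(-6*I*√6)²) - 346961 = (½ - 99*(-1/216)) - 346961 = (½ + 11/24) - 346961 = 23/24 - 346961 = -8327041/24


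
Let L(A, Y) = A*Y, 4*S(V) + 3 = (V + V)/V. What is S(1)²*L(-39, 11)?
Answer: -429/16 ≈ -26.813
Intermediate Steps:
S(V) = -¼ (S(V) = -¾ + ((V + V)/V)/4 = -¾ + ((2*V)/V)/4 = -¾ + (¼)*2 = -¾ + ½ = -¼)
S(1)²*L(-39, 11) = (-¼)²*(-39*11) = (1/16)*(-429) = -429/16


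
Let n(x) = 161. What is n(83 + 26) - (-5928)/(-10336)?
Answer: 10909/68 ≈ 160.43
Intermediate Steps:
n(83 + 26) - (-5928)/(-10336) = 161 - (-5928)/(-10336) = 161 - (-5928)*(-1)/10336 = 161 - 1*39/68 = 161 - 39/68 = 10909/68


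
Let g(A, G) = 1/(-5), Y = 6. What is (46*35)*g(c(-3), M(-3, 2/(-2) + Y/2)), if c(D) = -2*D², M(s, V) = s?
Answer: -322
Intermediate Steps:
g(A, G) = -⅕
(46*35)*g(c(-3), M(-3, 2/(-2) + Y/2)) = (46*35)*(-⅕) = 1610*(-⅕) = -322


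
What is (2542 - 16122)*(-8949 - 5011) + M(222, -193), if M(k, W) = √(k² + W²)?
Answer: 189576800 + √86533 ≈ 1.8958e+8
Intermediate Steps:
M(k, W) = √(W² + k²)
(2542 - 16122)*(-8949 - 5011) + M(222, -193) = (2542 - 16122)*(-8949 - 5011) + √((-193)² + 222²) = -13580*(-13960) + √(37249 + 49284) = 189576800 + √86533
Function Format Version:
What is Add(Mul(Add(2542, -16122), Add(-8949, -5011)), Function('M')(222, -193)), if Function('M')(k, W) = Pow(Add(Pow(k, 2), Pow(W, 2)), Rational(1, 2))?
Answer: Add(189576800, Pow(86533, Rational(1, 2))) ≈ 1.8958e+8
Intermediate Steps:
Function('M')(k, W) = Pow(Add(Pow(W, 2), Pow(k, 2)), Rational(1, 2))
Add(Mul(Add(2542, -16122), Add(-8949, -5011)), Function('M')(222, -193)) = Add(Mul(Add(2542, -16122), Add(-8949, -5011)), Pow(Add(Pow(-193, 2), Pow(222, 2)), Rational(1, 2))) = Add(Mul(-13580, -13960), Pow(Add(37249, 49284), Rational(1, 2))) = Add(189576800, Pow(86533, Rational(1, 2)))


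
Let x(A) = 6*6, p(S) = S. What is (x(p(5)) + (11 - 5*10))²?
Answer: 9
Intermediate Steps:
x(A) = 36
(x(p(5)) + (11 - 5*10))² = (36 + (11 - 5*10))² = (36 + (11 - 50))² = (36 - 39)² = (-3)² = 9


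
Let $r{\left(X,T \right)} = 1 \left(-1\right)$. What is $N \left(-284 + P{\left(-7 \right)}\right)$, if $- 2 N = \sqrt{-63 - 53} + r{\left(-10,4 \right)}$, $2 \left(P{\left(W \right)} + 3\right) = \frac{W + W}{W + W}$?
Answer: $- \frac{573}{4} + \frac{573 i \sqrt{29}}{2} \approx -143.25 + 1542.8 i$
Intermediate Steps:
$r{\left(X,T \right)} = -1$
$P{\left(W \right)} = - \frac{5}{2}$ ($P{\left(W \right)} = -3 + \frac{\left(W + W\right) \frac{1}{W + W}}{2} = -3 + \frac{2 W \frac{1}{2 W}}{2} = -3 + \frac{1}{2} \cdot 1 = -3 + \frac{1}{2} = - \frac{5}{2}$)
$N = \frac{1}{2} - i \sqrt{29}$ ($N = - \frac{\sqrt{-63 - 53} - 1}{2} = - \frac{\sqrt{-116} - 1}{2} = - \frac{2 i \sqrt{29} - 1}{2} = - \frac{-1 + 2 i \sqrt{29}}{2} = \frac{1}{2} - i \sqrt{29} \approx 0.5 - 5.3852 i$)
$N \left(-284 + P{\left(-7 \right)}\right) = \left(\frac{1}{2} - i \sqrt{29}\right) \left(-284 - \frac{5}{2}\right) = \left(\frac{1}{2} - i \sqrt{29}\right) \left(- \frac{573}{2}\right) = - \frac{573}{4} + \frac{573 i \sqrt{29}}{2}$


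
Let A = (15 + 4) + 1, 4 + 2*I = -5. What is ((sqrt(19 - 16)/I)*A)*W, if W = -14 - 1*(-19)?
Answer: -200*sqrt(3)/9 ≈ -38.490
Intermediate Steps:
I = -9/2 (I = -2 + (1/2)*(-5) = -2 - 5/2 = -9/2 ≈ -4.5000)
A = 20 (A = 19 + 1 = 20)
W = 5 (W = -14 + 19 = 5)
((sqrt(19 - 16)/I)*A)*W = ((sqrt(19 - 16)/(-9/2))*20)*5 = ((sqrt(3)*(-2/9))*20)*5 = (-2*sqrt(3)/9*20)*5 = -40*sqrt(3)/9*5 = -200*sqrt(3)/9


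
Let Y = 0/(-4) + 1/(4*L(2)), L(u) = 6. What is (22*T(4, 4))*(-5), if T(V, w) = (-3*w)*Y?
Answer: 55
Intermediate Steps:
Y = 1/24 (Y = 0/(-4) + 1/(4*6) = 0*(-1/4) + (1/4)*(1/6) = 0 + 1/24 = 1/24 ≈ 0.041667)
T(V, w) = -w/8 (T(V, w) = -3*w*(1/24) = -w/8)
(22*T(4, 4))*(-5) = (22*(-1/8*4))*(-5) = (22*(-1/2))*(-5) = -11*(-5) = 55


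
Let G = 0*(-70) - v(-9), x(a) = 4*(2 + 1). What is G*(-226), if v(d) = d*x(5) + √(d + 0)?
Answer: -24408 + 678*I ≈ -24408.0 + 678.0*I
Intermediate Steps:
x(a) = 12 (x(a) = 4*3 = 12)
v(d) = √d + 12*d (v(d) = d*12 + √(d + 0) = 12*d + √d = √d + 12*d)
G = 108 - 3*I (G = 0*(-70) - (√(-9) + 12*(-9)) = 0 - (3*I - 108) = 0 - (-108 + 3*I) = 0 + (108 - 3*I) = 108 - 3*I ≈ 108.0 - 3.0*I)
G*(-226) = (108 - 3*I)*(-226) = -24408 + 678*I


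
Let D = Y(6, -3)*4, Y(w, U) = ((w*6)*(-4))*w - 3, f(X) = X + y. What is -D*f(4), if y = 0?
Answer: 13872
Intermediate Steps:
f(X) = X (f(X) = X + 0 = X)
Y(w, U) = -3 - 24*w² (Y(w, U) = ((6*w)*(-4))*w - 3 = (-24*w)*w - 3 = -24*w² - 3 = -3 - 24*w²)
D = -3468 (D = (-3 - 24*6²)*4 = (-3 - 24*36)*4 = (-3 - 864)*4 = -867*4 = -3468)
-D*f(4) = -(-3468)*4 = -1*(-13872) = 13872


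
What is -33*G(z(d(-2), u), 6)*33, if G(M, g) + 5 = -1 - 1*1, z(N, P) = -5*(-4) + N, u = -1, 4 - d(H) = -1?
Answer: 7623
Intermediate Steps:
d(H) = 5 (d(H) = 4 - 1*(-1) = 4 + 1 = 5)
z(N, P) = 20 + N
G(M, g) = -7 (G(M, g) = -5 + (-1 - 1*1) = -5 + (-1 - 1) = -5 - 2 = -7)
-33*G(z(d(-2), u), 6)*33 = -33*(-7)*33 = 231*33 = 7623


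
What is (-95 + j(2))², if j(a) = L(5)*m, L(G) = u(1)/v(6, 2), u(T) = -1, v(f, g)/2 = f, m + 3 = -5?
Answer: 80089/9 ≈ 8898.8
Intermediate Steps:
m = -8 (m = -3 - 5 = -8)
v(f, g) = 2*f
L(G) = -1/12 (L(G) = -1/(2*6) = -1/12)
j(a) = ⅔ (j(a) = -1/12*(-8) = ⅔)
(-95 + j(2))² = (-95 + ⅔)² = (-283/3)² = 80089/9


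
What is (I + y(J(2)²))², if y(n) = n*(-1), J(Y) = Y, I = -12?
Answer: 256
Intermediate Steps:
y(n) = -n
(I + y(J(2)²))² = (-12 - 1*2²)² = (-12 - 1*4)² = (-12 - 4)² = (-16)² = 256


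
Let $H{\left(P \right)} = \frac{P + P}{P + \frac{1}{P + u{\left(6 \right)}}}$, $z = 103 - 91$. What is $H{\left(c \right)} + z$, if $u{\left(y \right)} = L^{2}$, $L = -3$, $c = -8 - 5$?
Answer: $\frac{740}{53} \approx 13.962$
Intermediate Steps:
$c = -13$
$u{\left(y \right)} = 9$ ($u{\left(y \right)} = \left(-3\right)^{2} = 9$)
$z = 12$ ($z = 103 - 91 = 12$)
$H{\left(P \right)} = \frac{2 P}{P + \frac{1}{9 + P}}$ ($H{\left(P \right)} = \frac{P + P}{P + \frac{1}{P + 9}} = \frac{2 P}{P + \frac{1}{9 + P}}$)
$H{\left(c \right)} + z = 2 \left(-13\right) \frac{1}{1 + \left(-13\right)^{2} + 9 \left(-13\right)} \left(9 - 13\right) + 12 = 2 \left(-13\right) \frac{1}{1 + 169 - 117} \left(-4\right) + 12 = 2 \left(-13\right) \frac{1}{53} \left(-4\right) + 12 = \frac{104}{53} + 12 = \frac{740}{53}$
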